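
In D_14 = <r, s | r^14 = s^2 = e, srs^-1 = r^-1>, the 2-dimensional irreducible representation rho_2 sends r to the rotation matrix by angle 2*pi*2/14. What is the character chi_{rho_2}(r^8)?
chi_{rho_2}(r^8) = 2*cos(2*pi*2*8/14) = 2*cos(16*pi/7)

Proof sketch: rho_2(r^8) is rotation by angle 2*pi*2*8/14, whose trace is 2*cos(2*pi*2*8/14) = 2*cos(16*pi/7).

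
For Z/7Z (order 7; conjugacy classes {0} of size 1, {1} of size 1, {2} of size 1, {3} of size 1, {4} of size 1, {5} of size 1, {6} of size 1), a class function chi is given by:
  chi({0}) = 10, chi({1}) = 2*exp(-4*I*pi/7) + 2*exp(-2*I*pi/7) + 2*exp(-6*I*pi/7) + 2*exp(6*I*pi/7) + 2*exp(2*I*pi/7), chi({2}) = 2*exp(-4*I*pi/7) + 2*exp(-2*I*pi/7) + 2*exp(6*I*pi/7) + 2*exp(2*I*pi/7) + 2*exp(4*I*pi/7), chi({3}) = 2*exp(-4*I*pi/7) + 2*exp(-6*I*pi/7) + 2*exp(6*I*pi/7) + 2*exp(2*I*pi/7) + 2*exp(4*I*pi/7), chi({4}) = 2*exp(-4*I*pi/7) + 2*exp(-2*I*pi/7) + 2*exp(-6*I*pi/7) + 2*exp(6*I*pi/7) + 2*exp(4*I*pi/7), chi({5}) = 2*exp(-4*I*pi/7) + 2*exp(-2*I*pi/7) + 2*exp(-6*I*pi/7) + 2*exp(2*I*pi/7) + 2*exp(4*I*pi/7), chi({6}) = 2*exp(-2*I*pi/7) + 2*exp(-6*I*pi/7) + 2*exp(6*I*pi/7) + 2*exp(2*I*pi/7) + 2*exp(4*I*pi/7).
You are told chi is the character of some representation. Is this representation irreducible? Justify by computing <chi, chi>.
Not irreducible (reducible): <chi, chi> = 20 > 1.

Solution. <chi, chi> = (1/|G|) sum_C |C| * |chi(C)|^2 = (1/7)[1*|10|^2 + 1*|2*exp(-4*I*pi/7) + 2*exp(-2*I*pi/7) + 2*exp(-6*I*pi/7) + 2*exp(6*I*pi/7) + 2*exp(2*I*pi/7)|^2 + 1*|2*exp(-4*I*pi/7) + 2*exp(-2*I*pi/7) + 2*exp(6*I*pi/7) + 2*exp(2*I*pi/7) + 2*exp(4*I*pi/7)|^2 + 1*|2*exp(-4*I*pi/7) + 2*exp(-6*I*pi/7) + 2*exp(6*I*pi/7) + 2*exp(2*I*pi/7) + 2*exp(4*I*pi/7)|^2 + 1*|2*exp(-4*I*pi/7) + 2*exp(-2*I*pi/7) + 2*exp(-6*I*pi/7) + 2*exp(6*I*pi/7) + 2*exp(4*I*pi/7)|^2 + 1*|2*exp(-4*I*pi/7) + 2*exp(-2*I*pi/7) + 2*exp(-6*I*pi/7) + 2*exp(2*I*pi/7) + 2*exp(4*I*pi/7)|^2 + 1*|2*exp(-2*I*pi/7) + 2*exp(-6*I*pi/7) + 2*exp(6*I*pi/7) + 2*exp(2*I*pi/7) + 2*exp(4*I*pi/7)|^2]
  = (1/7)[(100) + (20 + 16*exp(-4*I*pi/7) + 12*exp(-2*I*pi/7) + 12*exp(-6*I*pi/7) + 12*exp(6*I*pi/7) + 12*exp(2*I*pi/7) + 16*exp(4*I*pi/7)) + (20 + 12*exp(-4*I*pi/7) + 12*exp(-2*I*pi/7) + 16*exp(-6*I*pi/7) + 16*exp(6*I*pi/7) + 12*exp(2*I*pi/7) + 12*exp(4*I*pi/7)) + (20 + 16*exp(-2*I*pi/7) + 12*exp(-4*I*pi/7) + 12*exp(-6*I*pi/7) + 12*exp(6*I*pi/7) + 12*exp(4*I*pi/7) + 16*exp(2*I*pi/7)) + (20 + 16*exp(-2*I*pi/7) + 12*exp(-4*I*pi/7) + 12*exp(-6*I*pi/7) + 12*exp(6*I*pi/7) + 12*exp(4*I*pi/7) + 16*exp(2*I*pi/7)) + (20 + 12*exp(-4*I*pi/7) + 12*exp(-2*I*pi/7) + 16*exp(-6*I*pi/7) + 16*exp(6*I*pi/7) + 12*exp(2*I*pi/7) + 12*exp(4*I*pi/7)) + (20 + 16*exp(-4*I*pi/7) + 12*exp(-2*I*pi/7) + 12*exp(-6*I*pi/7) + 12*exp(6*I*pi/7) + 12*exp(2*I*pi/7) + 16*exp(4*I*pi/7))] = 140/7 = 20.
(Exp terms are combined using exp(i*s)*conj(exp(i*t)) = exp(i*(s-t)), and sums of them are collapsed using the identity that for every m > 1 the m distinct m-th roots of unity sum to 0, e.g. 1 + exp(2*I*pi/3) + exp(-2*I*pi/3) = 0.)
A character is irreducible iff <chi, chi> = 1, so this representation is reducible.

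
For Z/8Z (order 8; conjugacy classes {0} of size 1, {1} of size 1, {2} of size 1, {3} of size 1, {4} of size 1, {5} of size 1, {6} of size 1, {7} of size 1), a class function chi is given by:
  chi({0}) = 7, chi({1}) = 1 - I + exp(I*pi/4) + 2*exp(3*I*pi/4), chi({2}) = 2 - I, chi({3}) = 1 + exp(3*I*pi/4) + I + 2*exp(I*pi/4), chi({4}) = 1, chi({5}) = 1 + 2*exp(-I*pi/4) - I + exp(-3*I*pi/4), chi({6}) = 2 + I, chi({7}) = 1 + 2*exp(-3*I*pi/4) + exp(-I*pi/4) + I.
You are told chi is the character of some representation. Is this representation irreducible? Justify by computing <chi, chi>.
Not irreducible (reducible): <chi, chi> = 11 > 1.

Derivation: <chi, chi> = (1/|G|) sum_C |C| * |chi(C)|^2 = (1/8)[1*|7|^2 + 1*|1 - I + exp(I*pi/4) + 2*exp(3*I*pi/4)|^2 + 1*|2 - I|^2 + 1*|1 + exp(3*I*pi/4) + I + 2*exp(I*pi/4)|^2 + 1*|1|^2 + 1*|1 + 2*exp(-I*pi/4) - I + exp(-3*I*pi/4)|^2 + 1*|2 + I|^2 + 1*|1 + 2*exp(-3*I*pi/4) + exp(-I*pi/4) + I|^2]
  = (1/8)[(49) + (7 + 4*exp(-3*I*pi/4) - exp(-I*pi/4) + 3*exp(3*I*pi/4)) + (5) + (7 + 3*exp(-I*pi/4) - exp(3*I*pi/4) + 4*exp(I*pi/4)) + (1) + (7 + 3*exp(-I*pi/4) - exp(3*I*pi/4) + 4*exp(I*pi/4)) + (5) + (7 + 4*exp(-3*I*pi/4) - exp(-I*pi/4) + 3*exp(3*I*pi/4))] = 88/8 = 11.
(Exp terms are combined using exp(i*s)*conj(exp(i*t)) = exp(i*(s-t)), and sums of them are collapsed using the identity that for every m > 1 the m distinct m-th roots of unity sum to 0, e.g. 1 + exp(2*I*pi/3) + exp(-2*I*pi/3) = 0.)
A character is irreducible iff <chi, chi> = 1, so this representation is reducible.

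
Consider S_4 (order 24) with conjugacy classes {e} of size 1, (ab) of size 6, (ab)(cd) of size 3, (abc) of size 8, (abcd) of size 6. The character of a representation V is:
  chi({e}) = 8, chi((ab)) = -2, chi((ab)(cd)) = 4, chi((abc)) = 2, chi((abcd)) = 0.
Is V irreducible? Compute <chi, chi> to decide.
Not irreducible (reducible): <chi, chi> = 7 > 1.

Solution. <chi, chi> = (1/|G|) sum_C |C| * |chi(C)|^2 = (1/24)[1*|8|^2 + 6*|-2|^2 + 3*|4|^2 + 8*|2|^2 + 6*|0|^2]
  = (1/24)[(64) + (24) + (48) + (32) + (0)] = 168/24 = 7.
A character is irreducible iff <chi, chi> = 1, so this representation is reducible.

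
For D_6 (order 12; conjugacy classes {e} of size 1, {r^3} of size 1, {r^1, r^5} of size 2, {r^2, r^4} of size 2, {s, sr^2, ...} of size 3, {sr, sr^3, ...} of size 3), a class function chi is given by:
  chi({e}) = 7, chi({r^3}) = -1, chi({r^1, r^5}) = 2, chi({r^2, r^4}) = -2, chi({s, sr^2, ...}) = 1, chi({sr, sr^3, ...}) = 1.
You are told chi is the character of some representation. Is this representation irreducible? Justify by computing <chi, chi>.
Not irreducible (reducible): <chi, chi> = 6 > 1.

Solution. <chi, chi> = (1/|G|) sum_C |C| * |chi(C)|^2 = (1/12)[1*|7|^2 + 1*|-1|^2 + 2*|2|^2 + 2*|-2|^2 + 3*|1|^2 + 3*|1|^2]
  = (1/12)[(49) + (1) + (8) + (8) + (3) + (3)] = 72/12 = 6.
A character is irreducible iff <chi, chi> = 1, so this representation is reducible.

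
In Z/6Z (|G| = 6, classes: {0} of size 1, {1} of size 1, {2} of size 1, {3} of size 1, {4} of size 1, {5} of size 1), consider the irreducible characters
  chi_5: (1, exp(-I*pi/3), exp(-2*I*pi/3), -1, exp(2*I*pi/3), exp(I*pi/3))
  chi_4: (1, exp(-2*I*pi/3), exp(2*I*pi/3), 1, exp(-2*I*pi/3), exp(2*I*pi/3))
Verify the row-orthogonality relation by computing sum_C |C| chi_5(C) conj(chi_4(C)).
Sum = 0; so <chi_5, chi_4> = 0 (distinct irreducibles are orthogonal).

Reasoning: Compute term by term over conjugacy classes (|C| * chi_5(C) * conj(chi_4(C))):
  1*(1)*conj(1) + 1*(exp(-I*pi/3))*conj(exp(-2*I*pi/3)) + 1*(exp(-2*I*pi/3))*conj(exp(2*I*pi/3)) + 1*(-1)*conj(1) + 1*(exp(2*I*pi/3))*conj(exp(-2*I*pi/3)) + 1*(exp(I*pi/3))*conj(exp(2*I*pi/3))
  = (1) + (exp(I*pi/3)) + (exp(2*I*pi/3)) + (-1) + (exp(-2*I*pi/3)) + (exp(-I*pi/3))
  = 0.
(Exp terms are combined using exp(i*s)*conj(exp(i*t)) = exp(i*(s-t)), and sums of them are collapsed using the identity that for every m > 1 the m distinct m-th roots of unity sum to 0, e.g. 1 + exp(2*I*pi/3) + exp(-2*I*pi/3) = 0.)
Dividing by |G| = 6 gives 0/6 = 0, matching the row-orthogonality relation <chi_5, chi_4> = [chi_5 = chi_4].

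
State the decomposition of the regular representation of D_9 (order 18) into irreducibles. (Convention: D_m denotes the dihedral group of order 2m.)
Each irreducible V_i of dimension d_i appears with multiplicity d_i, i.e. rho_reg = (direct sum over all irreducibles V_i) d_i V_i. The irreducible dimensions for D_9 are 1, 1, 2, 2, 2, 2: 2 irreducibles of dimension 1, each with multiplicity 1; 4 irreducibles of dimension 2, each with multiplicity 2. Total dimension 2*1*1 + 4*2*2 = 18 = |G|.

Reasoning: General theorem: in the regular representation of a finite group G, each irreducible appears with multiplicity equal to its dimension. Check: dim(rho_reg) = sum d_i^2 = 1 + 1 + 4 + 4 + 4 + 4 = 18 = |G|.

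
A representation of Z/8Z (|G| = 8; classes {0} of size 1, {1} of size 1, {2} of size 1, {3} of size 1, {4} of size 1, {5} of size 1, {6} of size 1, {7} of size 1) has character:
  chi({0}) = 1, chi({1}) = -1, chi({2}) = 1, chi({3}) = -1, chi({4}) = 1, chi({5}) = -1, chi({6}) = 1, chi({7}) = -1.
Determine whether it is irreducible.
Irreducible: <chi, chi> = 1.

Why: <chi, chi> = (1/|G|) sum_C |C| * |chi(C)|^2 = (1/8)[1*|1|^2 + 1*|-1|^2 + 1*|1|^2 + 1*|-1|^2 + 1*|1|^2 + 1*|-1|^2 + 1*|1|^2 + 1*|-1|^2]
  = (1/8)[(1) + (1) + (1) + (1) + (1) + (1) + (1) + (1)] = 8/8 = 1.
(Exp terms are combined using exp(i*s)*conj(exp(i*t)) = exp(i*(s-t)), and sums of them are collapsed using the identity that for every m > 1 the m distinct m-th roots of unity sum to 0, e.g. 1 + exp(2*I*pi/3) + exp(-2*I*pi/3) = 0.)
A character is irreducible iff <chi, chi> = 1, so this representation is irreducible.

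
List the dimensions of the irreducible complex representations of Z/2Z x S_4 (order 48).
Dimensions: 1, 1, 1, 1, 2, 2, 3, 3, 3, 3

Justification: There are 10 irreducibles (= number of conjugacy classes). Their dimensions d_i satisfy sum d_i^2 = |G| = 48: 1 + 1 + 1 + 1 + 4 + 4 + 9 + 9 + 9 + 9 = 48. (For the product with Z/2Z: each of the 2 1-dim characters of Z/2Z tensors with each irrep of S_4, giving 2 copies of each S_4-dimension.)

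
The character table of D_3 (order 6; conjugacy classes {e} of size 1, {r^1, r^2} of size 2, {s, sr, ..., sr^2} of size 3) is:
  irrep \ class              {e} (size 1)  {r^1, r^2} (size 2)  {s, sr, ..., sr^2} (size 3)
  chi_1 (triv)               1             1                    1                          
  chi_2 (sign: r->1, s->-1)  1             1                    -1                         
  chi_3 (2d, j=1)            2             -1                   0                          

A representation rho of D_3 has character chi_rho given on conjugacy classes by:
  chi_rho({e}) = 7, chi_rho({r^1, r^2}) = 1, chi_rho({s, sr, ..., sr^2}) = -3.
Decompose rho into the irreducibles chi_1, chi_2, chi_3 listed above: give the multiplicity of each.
Multiplicities: chi_1: 0, chi_2: 3, chi_3: 2.

Reasoning: Use <chi_rho, chi> = (1/|G|) sum_C |C| * chi_rho(C) * conj(chi(C)) with |G| = 6 for each irreducible chi in the table:
  <chi_rho, chi_1> = (1/6)[1*(7)*conj(1) + 2*(1)*conj(1) + 3*(-3)*conj(1)]
      = (1/6)[(7) + (2) + (-9)] = 0/6 = 0
  <chi_rho, chi_2> = (1/6)[1*(7)*conj(1) + 2*(1)*conj(1) + 3*(-3)*conj(-1)]
      = (1/6)[(7) + (2) + (9)] = 18/6 = 3
  <chi_rho, chi_3> = (1/6)[1*(7)*conj(2) + 2*(1)*conj(-1) + 3*(-3)*conj(0)]
      = (1/6)[(14) + (-2) + (0)] = 12/6 = 2
Dimension check: dim(rho) = sum (mult * dim) = 0*1 + 3*1 + 2*2 = 7 = chi_rho(e) = 7.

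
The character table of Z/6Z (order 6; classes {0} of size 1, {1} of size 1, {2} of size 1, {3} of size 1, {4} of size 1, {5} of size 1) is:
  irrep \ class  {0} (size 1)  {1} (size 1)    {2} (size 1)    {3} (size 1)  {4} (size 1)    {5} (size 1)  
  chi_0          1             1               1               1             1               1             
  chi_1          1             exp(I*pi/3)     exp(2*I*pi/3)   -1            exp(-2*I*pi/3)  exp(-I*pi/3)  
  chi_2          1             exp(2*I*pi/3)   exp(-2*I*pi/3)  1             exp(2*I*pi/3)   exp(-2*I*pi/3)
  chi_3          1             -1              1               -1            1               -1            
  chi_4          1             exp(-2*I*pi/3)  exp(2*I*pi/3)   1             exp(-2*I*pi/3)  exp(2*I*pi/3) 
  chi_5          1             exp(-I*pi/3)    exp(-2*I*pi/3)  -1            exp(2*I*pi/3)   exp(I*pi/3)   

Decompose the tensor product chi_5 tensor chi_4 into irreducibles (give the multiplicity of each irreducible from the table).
chi_5 tensor chi_4 = chi_3 (all other irreducibles have multiplicity 0).

Solution. The character of a tensor product is the pointwise product (chi_5 * chi_4)(C) = chi_5(C) * chi_4(C):
  {0}: (1)*(1), {1}: (exp(-I*pi/3))*(exp(-2*I*pi/3)), {2}: (exp(-2*I*pi/3))*(exp(2*I*pi/3)), {3}: (-1)*(1), {4}: (exp(2*I*pi/3))*(exp(-2*I*pi/3)), {5}: (exp(I*pi/3))*(exp(2*I*pi/3))
so (chi_5 * chi_4) takes values
  {0} -> 1, {1} -> -1, {2} -> 1, {3} -> -1, {4} -> 1, {5} -> -1.
Now take the inner product of this character with each irreducible chi from the table, <chi_5*chi_4, chi> = (1/6) sum_C |C| (chi_5*chi_4)(C) conj(chi(C)):
  <chi_5*chi_4, chi_0> = (1/6)[1*(1)*conj(1) + 1*(-1)*conj(1) + 1*(1)*conj(1) + 1*(-1)*conj(1) + 1*(1)*conj(1) + 1*(-1)*conj(1)]
      = (1/6)[(1) + (-1) + (1) + (-1) + (1) + (-1)] = 0/6 = 0
  <chi_5*chi_4, chi_1> = (1/6)[1*(1)*conj(1) + 1*(-1)*conj(exp(I*pi/3)) + 1*(1)*conj(exp(2*I*pi/3)) + 1*(-1)*conj(-1) + 1*(1)*conj(exp(-2*I*pi/3)) + 1*(-1)*conj(exp(-I*pi/3))]
      = (1/6)[(1) + (-exp(-I*pi/3)) + (exp(-2*I*pi/3)) + (1) + (exp(2*I*pi/3)) + (-exp(I*pi/3))] = 0/6 = 0
  <chi_5*chi_4, chi_2> = (1/6)[1*(1)*conj(1) + 1*(-1)*conj(exp(2*I*pi/3)) + 1*(1)*conj(exp(-2*I*pi/3)) + 1*(-1)*conj(1) + 1*(1)*conj(exp(2*I*pi/3)) + 1*(-1)*conj(exp(-2*I*pi/3))]
      = (1/6)[(1) + (-exp(-2*I*pi/3)) + (exp(2*I*pi/3)) + (-1) + (exp(-2*I*pi/3)) + (-exp(2*I*pi/3))] = 0/6 = 0
  <chi_5*chi_4, chi_3> = (1/6)[1*(1)*conj(1) + 1*(-1)*conj(-1) + 1*(1)*conj(1) + 1*(-1)*conj(-1) + 1*(1)*conj(1) + 1*(-1)*conj(-1)]
      = (1/6)[(1) + (1) + (1) + (1) + (1) + (1)] = 6/6 = 1
  <chi_5*chi_4, chi_4> = (1/6)[1*(1)*conj(1) + 1*(-1)*conj(exp(-2*I*pi/3)) + 1*(1)*conj(exp(2*I*pi/3)) + 1*(-1)*conj(1) + 1*(1)*conj(exp(-2*I*pi/3)) + 1*(-1)*conj(exp(2*I*pi/3))]
      = (1/6)[(1) + (-exp(2*I*pi/3)) + (exp(-2*I*pi/3)) + (-1) + (exp(2*I*pi/3)) + (-exp(-2*I*pi/3))] = 0/6 = 0
  <chi_5*chi_4, chi_5> = (1/6)[1*(1)*conj(1) + 1*(-1)*conj(exp(-I*pi/3)) + 1*(1)*conj(exp(-2*I*pi/3)) + 1*(-1)*conj(-1) + 1*(1)*conj(exp(2*I*pi/3)) + 1*(-1)*conj(exp(I*pi/3))]
      = (1/6)[(1) + (-exp(I*pi/3)) + (exp(2*I*pi/3)) + (1) + (exp(-2*I*pi/3)) + (-exp(-I*pi/3))] = 0/6 = 0
(Exp terms are combined using exp(i*s)*conj(exp(i*t)) = exp(i*(s-t)), and sums of them are collapsed using the identity that for every m > 1 the m distinct m-th roots of unity sum to 0, e.g. 1 + exp(2*I*pi/3) + exp(-2*I*pi/3) = 0.)
Hence the multiplicities are chi_3: 1. Dimension check: dim(chi_5)*dim(chi_4) = 1*1 = 1 and sum (mult * dim) = 1*1 = 1.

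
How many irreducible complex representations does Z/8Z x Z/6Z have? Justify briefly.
48

The number of irreducible complex representations of a finite group equals its number of conjugacy classes. Z/8Z x Z/6Z is abelian of order 48, so every element is its own conjugacy class: 48 classes, so Z/8Z x Z/6Z (order 48) has exactly 48 irreducible complex representations.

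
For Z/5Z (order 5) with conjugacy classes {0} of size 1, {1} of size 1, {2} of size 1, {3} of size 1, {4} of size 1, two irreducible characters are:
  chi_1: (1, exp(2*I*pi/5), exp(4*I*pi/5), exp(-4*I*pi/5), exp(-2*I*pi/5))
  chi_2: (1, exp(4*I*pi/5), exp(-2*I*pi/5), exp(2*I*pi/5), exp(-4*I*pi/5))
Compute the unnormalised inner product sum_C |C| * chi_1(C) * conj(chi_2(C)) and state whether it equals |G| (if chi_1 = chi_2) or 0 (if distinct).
Sum = 0; so <chi_1, chi_2> = 0 (distinct irreducibles are orthogonal).

Working: Compute term by term over conjugacy classes (|C| * chi_1(C) * conj(chi_2(C))):
  1*(1)*conj(1) + 1*(exp(2*I*pi/5))*conj(exp(4*I*pi/5)) + 1*(exp(4*I*pi/5))*conj(exp(-2*I*pi/5)) + 1*(exp(-4*I*pi/5))*conj(exp(2*I*pi/5)) + 1*(exp(-2*I*pi/5))*conj(exp(-4*I*pi/5))
  = (1) + (exp(-2*I*pi/5)) + (exp(-4*I*pi/5)) + (exp(4*I*pi/5)) + (exp(2*I*pi/5))
  = 0.
(Exp terms are combined using exp(i*s)*conj(exp(i*t)) = exp(i*(s-t)), and sums of them are collapsed using the identity that for every m > 1 the m distinct m-th roots of unity sum to 0, e.g. 1 + exp(2*I*pi/3) + exp(-2*I*pi/3) = 0.)
Dividing by |G| = 5 gives 0/5 = 0, matching the row-orthogonality relation <chi_1, chi_2> = [chi_1 = chi_2].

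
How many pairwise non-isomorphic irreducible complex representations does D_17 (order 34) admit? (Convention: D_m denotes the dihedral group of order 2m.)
10

The number of irreducible complex representations of a finite group equals its number of conjugacy classes. D_17 has 10 conjugacy classes ((n+3)/2 for n odd), so D_17 (order 34) has exactly 10 irreducible complex representations.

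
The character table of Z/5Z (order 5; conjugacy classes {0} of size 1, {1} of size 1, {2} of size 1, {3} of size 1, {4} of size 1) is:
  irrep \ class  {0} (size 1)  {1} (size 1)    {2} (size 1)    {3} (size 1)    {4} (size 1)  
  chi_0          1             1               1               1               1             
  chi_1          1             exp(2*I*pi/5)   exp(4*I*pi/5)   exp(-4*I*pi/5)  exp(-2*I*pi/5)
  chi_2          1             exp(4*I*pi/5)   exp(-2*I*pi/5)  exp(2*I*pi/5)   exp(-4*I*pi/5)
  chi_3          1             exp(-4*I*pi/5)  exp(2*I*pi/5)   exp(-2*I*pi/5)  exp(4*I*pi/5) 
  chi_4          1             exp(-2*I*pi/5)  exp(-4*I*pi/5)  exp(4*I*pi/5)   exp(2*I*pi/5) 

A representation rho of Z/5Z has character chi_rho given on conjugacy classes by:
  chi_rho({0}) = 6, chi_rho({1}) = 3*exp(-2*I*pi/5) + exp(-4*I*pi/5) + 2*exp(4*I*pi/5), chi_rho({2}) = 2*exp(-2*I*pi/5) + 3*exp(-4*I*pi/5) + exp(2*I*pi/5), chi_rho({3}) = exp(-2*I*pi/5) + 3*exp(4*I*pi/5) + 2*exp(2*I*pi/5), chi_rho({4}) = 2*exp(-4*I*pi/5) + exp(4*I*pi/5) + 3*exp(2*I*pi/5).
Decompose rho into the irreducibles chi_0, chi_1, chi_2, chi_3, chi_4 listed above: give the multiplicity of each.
Multiplicities: chi_0: 0, chi_1: 0, chi_2: 2, chi_3: 1, chi_4: 3.

Argument: Use <chi_rho, chi> = (1/|G|) sum_C |C| * chi_rho(C) * conj(chi(C)) with |G| = 5 for each irreducible chi in the table:
  <chi_rho, chi_0> = (1/5)[1*(6)*conj(1) + 1*(3*exp(-2*I*pi/5) + exp(-4*I*pi/5) + 2*exp(4*I*pi/5))*conj(1) + 1*(2*exp(-2*I*pi/5) + 3*exp(-4*I*pi/5) + exp(2*I*pi/5))*conj(1) + 1*(exp(-2*I*pi/5) + 3*exp(4*I*pi/5) + 2*exp(2*I*pi/5))*conj(1) + 1*(2*exp(-4*I*pi/5) + exp(4*I*pi/5) + 3*exp(2*I*pi/5))*conj(1)]
      = (1/5)[(6) + (3*exp(-2*I*pi/5) + exp(-4*I*pi/5) + 2*exp(4*I*pi/5)) + (2*exp(-2*I*pi/5) + 3*exp(-4*I*pi/5) + exp(2*I*pi/5)) + (exp(-2*I*pi/5) + 3*exp(4*I*pi/5) + 2*exp(2*I*pi/5)) + (2*exp(-4*I*pi/5) + exp(4*I*pi/5) + 3*exp(2*I*pi/5))] = 0/5 = 0
  <chi_rho, chi_1> = (1/5)[1*(6)*conj(1) + 1*(3*exp(-2*I*pi/5) + exp(-4*I*pi/5) + 2*exp(4*I*pi/5))*conj(exp(2*I*pi/5)) + 1*(2*exp(-2*I*pi/5) + 3*exp(-4*I*pi/5) + exp(2*I*pi/5))*conj(exp(4*I*pi/5)) + 1*(exp(-2*I*pi/5) + 3*exp(4*I*pi/5) + 2*exp(2*I*pi/5))*conj(exp(-4*I*pi/5)) + 1*(2*exp(-4*I*pi/5) + exp(4*I*pi/5) + 3*exp(2*I*pi/5))*conj(exp(-2*I*pi/5))]
      = (1/5)[(6) + (3*exp(-4*I*pi/5) + exp(4*I*pi/5) + 2*exp(2*I*pi/5)) + (exp(-2*I*pi/5) + 2*exp(4*I*pi/5) + 3*exp(2*I*pi/5)) + (3*exp(-2*I*pi/5) + 2*exp(-4*I*pi/5) + exp(2*I*pi/5)) + (2*exp(-2*I*pi/5) + exp(-4*I*pi/5) + 3*exp(4*I*pi/5))] = 0/5 = 0
  <chi_rho, chi_2> = (1/5)[1*(6)*conj(1) + 1*(3*exp(-2*I*pi/5) + exp(-4*I*pi/5) + 2*exp(4*I*pi/5))*conj(exp(4*I*pi/5)) + 1*(2*exp(-2*I*pi/5) + 3*exp(-4*I*pi/5) + exp(2*I*pi/5))*conj(exp(-2*I*pi/5)) + 1*(exp(-2*I*pi/5) + 3*exp(4*I*pi/5) + 2*exp(2*I*pi/5))*conj(exp(2*I*pi/5)) + 1*(2*exp(-4*I*pi/5) + exp(4*I*pi/5) + 3*exp(2*I*pi/5))*conj(exp(-4*I*pi/5))]
      = (1/5)[(6) + (2 + exp(2*I*pi/5) + 3*exp(4*I*pi/5)) + (2 + 3*exp(-2*I*pi/5) + exp(4*I*pi/5)) + (2 + exp(-4*I*pi/5) + 3*exp(2*I*pi/5)) + (2 + 3*exp(-4*I*pi/5) + exp(-2*I*pi/5))] = 10/5 = 2
  <chi_rho, chi_3> = (1/5)[1*(6)*conj(1) + 1*(3*exp(-2*I*pi/5) + exp(-4*I*pi/5) + 2*exp(4*I*pi/5))*conj(exp(-4*I*pi/5)) + 1*(2*exp(-2*I*pi/5) + 3*exp(-4*I*pi/5) + exp(2*I*pi/5))*conj(exp(2*I*pi/5)) + 1*(exp(-2*I*pi/5) + 3*exp(4*I*pi/5) + 2*exp(2*I*pi/5))*conj(exp(-2*I*pi/5)) + 1*(2*exp(-4*I*pi/5) + exp(4*I*pi/5) + 3*exp(2*I*pi/5))*conj(exp(4*I*pi/5))]
      = (1/5)[(6) + (1 + 2*exp(-2*I*pi/5) + 3*exp(2*I*pi/5)) + (1 + 2*exp(-4*I*pi/5) + 3*exp(4*I*pi/5)) + (1 + 3*exp(-4*I*pi/5) + 2*exp(4*I*pi/5)) + (1 + 3*exp(-2*I*pi/5) + 2*exp(2*I*pi/5))] = 5/5 = 1
  <chi_rho, chi_4> = (1/5)[1*(6)*conj(1) + 1*(3*exp(-2*I*pi/5) + exp(-4*I*pi/5) + 2*exp(4*I*pi/5))*conj(exp(-2*I*pi/5)) + 1*(2*exp(-2*I*pi/5) + 3*exp(-4*I*pi/5) + exp(2*I*pi/5))*conj(exp(-4*I*pi/5)) + 1*(exp(-2*I*pi/5) + 3*exp(4*I*pi/5) + 2*exp(2*I*pi/5))*conj(exp(4*I*pi/5)) + 1*(2*exp(-4*I*pi/5) + exp(4*I*pi/5) + 3*exp(2*I*pi/5))*conj(exp(2*I*pi/5))]
      = (1/5)[(6) + (3 + 2*exp(-4*I*pi/5) + exp(-2*I*pi/5)) + (3 + exp(-4*I*pi/5) + 2*exp(2*I*pi/5)) + (3 + 2*exp(-2*I*pi/5) + exp(4*I*pi/5)) + (3 + exp(2*I*pi/5) + 2*exp(4*I*pi/5))] = 15/5 = 3
(Exp terms are combined using exp(i*s)*conj(exp(i*t)) = exp(i*(s-t)), and sums of them are collapsed using the identity that for every m > 1 the m distinct m-th roots of unity sum to 0, e.g. 1 + exp(2*I*pi/3) + exp(-2*I*pi/3) = 0.)
Dimension check: dim(rho) = sum (mult * dim) = 0*1 + 0*1 + 2*1 + 1*1 + 3*1 = 6 = chi_rho(e) = 6.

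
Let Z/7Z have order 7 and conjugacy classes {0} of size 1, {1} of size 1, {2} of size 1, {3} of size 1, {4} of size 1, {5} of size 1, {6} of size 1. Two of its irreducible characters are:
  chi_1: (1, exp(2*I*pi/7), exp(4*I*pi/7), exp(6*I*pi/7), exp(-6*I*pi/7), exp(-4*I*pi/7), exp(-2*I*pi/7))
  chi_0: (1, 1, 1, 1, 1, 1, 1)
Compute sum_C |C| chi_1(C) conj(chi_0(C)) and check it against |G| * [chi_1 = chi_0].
Sum = 0; so <chi_1, chi_0> = 0 (distinct irreducibles are orthogonal).

Details: Compute term by term over conjugacy classes (|C| * chi_1(C) * conj(chi_0(C))):
  1*(1)*conj(1) + 1*(exp(2*I*pi/7))*conj(1) + 1*(exp(4*I*pi/7))*conj(1) + 1*(exp(6*I*pi/7))*conj(1) + 1*(exp(-6*I*pi/7))*conj(1) + 1*(exp(-4*I*pi/7))*conj(1) + 1*(exp(-2*I*pi/7))*conj(1)
  = (1) + (exp(2*I*pi/7)) + (exp(4*I*pi/7)) + (exp(6*I*pi/7)) + (exp(-6*I*pi/7)) + (exp(-4*I*pi/7)) + (exp(-2*I*pi/7))
  = 0.
(Exp terms are combined using exp(i*s)*conj(exp(i*t)) = exp(i*(s-t)), and sums of them are collapsed using the identity that for every m > 1 the m distinct m-th roots of unity sum to 0, e.g. 1 + exp(2*I*pi/3) + exp(-2*I*pi/3) = 0.)
Dividing by |G| = 7 gives 0/7 = 0, matching the row-orthogonality relation <chi_1, chi_0> = [chi_1 = chi_0].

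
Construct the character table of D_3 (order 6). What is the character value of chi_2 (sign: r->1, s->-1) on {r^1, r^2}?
Conjugacy classes: {e} of size 1, {r^1, r^2} of size 2, {s, sr, ..., sr^2} of size 3.
Character table:
  irrep \ class              {e} (size 1)  {r^1, r^2} (size 2)  {s, sr, ..., sr^2} (size 3)
  chi_1 (triv)               1             1                    1                          
  chi_2 (sign: r->1, s->-1)  1             1                    -1                         
  chi_3 (2d, j=1)            2             -1                   0                          

Spot check: chi_2 (sign: r->1, s->-1) on {r^1, r^2} = 1.

Solution. D_3 has order 2*3 = 6 with 3 conjugacy classes, hence 3 irreducibles. Sum of squared dims 1 + 1 + 4 = 6 = |G|. Linear characters come from the abelianisation; the 2-dimensional irreps have character r^k -> 2*cos(2*pi*j*k/3), reflections -> 0.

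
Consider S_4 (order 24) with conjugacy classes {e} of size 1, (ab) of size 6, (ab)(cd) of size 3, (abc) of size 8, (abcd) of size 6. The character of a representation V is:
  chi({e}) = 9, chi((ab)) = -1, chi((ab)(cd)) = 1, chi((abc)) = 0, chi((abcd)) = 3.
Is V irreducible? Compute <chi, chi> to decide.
Not irreducible (reducible): <chi, chi> = 6 > 1.

Why: <chi, chi> = (1/|G|) sum_C |C| * |chi(C)|^2 = (1/24)[1*|9|^2 + 6*|-1|^2 + 3*|1|^2 + 8*|0|^2 + 6*|3|^2]
  = (1/24)[(81) + (6) + (3) + (0) + (54)] = 144/24 = 6.
A character is irreducible iff <chi, chi> = 1, so this representation is reducible.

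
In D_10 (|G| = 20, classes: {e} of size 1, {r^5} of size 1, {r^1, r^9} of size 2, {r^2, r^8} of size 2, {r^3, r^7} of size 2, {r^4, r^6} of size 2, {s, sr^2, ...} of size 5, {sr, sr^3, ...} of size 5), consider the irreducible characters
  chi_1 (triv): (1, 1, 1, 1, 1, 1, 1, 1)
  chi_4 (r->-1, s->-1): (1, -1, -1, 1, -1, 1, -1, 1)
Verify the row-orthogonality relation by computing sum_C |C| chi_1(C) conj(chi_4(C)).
Sum = 0; so <chi_1, chi_4> = 0 (distinct irreducibles are orthogonal).

Solution. Compute term by term over conjugacy classes (|C| * chi_1(C) * conj(chi_4(C))):
  1*(1)*conj(1) + 1*(1)*conj(-1) + 2*(1)*conj(-1) + 2*(1)*conj(1) + 2*(1)*conj(-1) + 2*(1)*conj(1) + 5*(1)*conj(-1) + 5*(1)*conj(1)
  = (1) + (-1) + (-2) + (2) + (-2) + (2) + (-5) + (5)
  = 0.
Dividing by |G| = 20 gives 0/20 = 0, matching the row-orthogonality relation <chi_1, chi_4> = [chi_1 = chi_4].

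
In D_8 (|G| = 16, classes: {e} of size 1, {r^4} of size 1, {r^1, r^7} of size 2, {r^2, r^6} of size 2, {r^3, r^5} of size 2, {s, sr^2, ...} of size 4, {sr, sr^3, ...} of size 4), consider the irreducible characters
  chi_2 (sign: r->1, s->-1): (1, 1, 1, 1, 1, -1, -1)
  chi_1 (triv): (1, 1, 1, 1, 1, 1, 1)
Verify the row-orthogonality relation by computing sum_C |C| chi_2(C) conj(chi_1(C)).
Sum = 0; so <chi_2, chi_1> = 0 (distinct irreducibles are orthogonal).

Proof sketch: Compute term by term over conjugacy classes (|C| * chi_2(C) * conj(chi_1(C))):
  1*(1)*conj(1) + 1*(1)*conj(1) + 2*(1)*conj(1) + 2*(1)*conj(1) + 2*(1)*conj(1) + 4*(-1)*conj(1) + 4*(-1)*conj(1)
  = (1) + (1) + (2) + (2) + (2) + (-4) + (-4)
  = 0.
Dividing by |G| = 16 gives 0/16 = 0, matching the row-orthogonality relation <chi_2, chi_1> = [chi_2 = chi_1].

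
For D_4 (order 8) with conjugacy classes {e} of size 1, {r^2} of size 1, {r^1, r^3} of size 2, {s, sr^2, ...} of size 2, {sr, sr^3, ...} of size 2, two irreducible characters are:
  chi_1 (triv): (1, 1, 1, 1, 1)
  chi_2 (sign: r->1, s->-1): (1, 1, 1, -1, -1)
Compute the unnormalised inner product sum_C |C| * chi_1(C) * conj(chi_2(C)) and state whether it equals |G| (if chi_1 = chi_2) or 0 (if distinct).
Sum = 0; so <chi_1, chi_2> = 0 (distinct irreducibles are orthogonal).

Details: Compute term by term over conjugacy classes (|C| * chi_1(C) * conj(chi_2(C))):
  1*(1)*conj(1) + 1*(1)*conj(1) + 2*(1)*conj(1) + 2*(1)*conj(-1) + 2*(1)*conj(-1)
  = (1) + (1) + (2) + (-2) + (-2)
  = 0.
Dividing by |G| = 8 gives 0/8 = 0, matching the row-orthogonality relation <chi_1, chi_2> = [chi_1 = chi_2].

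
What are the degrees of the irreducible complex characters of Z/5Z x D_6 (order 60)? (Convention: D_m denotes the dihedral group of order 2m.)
Dimensions: 1, 1, 1, 1, 1, 1, 1, 1, 1, 1, 1, 1, 1, 1, 1, 1, 1, 1, 1, 1, 2, 2, 2, 2, 2, 2, 2, 2, 2, 2

Working: There are 30 irreducibles (= number of conjugacy classes). Their dimensions d_i satisfy sum d_i^2 = |G| = 60: 1 + 1 + 1 + 1 + 1 + 1 + 1 + 1 + 1 + 1 + 1 + 1 + 1 + 1 + 1 + 1 + 1 + 1 + 1 + 1 + 4 + 4 + 4 + 4 + 4 + 4 + 4 + 4 + 4 + 4 = 60. (For the product with Z/5Z: each of the 5 1-dim characters of Z/5Z tensors with each irrep of D_6, giving 5 copies of each D_6-dimension.)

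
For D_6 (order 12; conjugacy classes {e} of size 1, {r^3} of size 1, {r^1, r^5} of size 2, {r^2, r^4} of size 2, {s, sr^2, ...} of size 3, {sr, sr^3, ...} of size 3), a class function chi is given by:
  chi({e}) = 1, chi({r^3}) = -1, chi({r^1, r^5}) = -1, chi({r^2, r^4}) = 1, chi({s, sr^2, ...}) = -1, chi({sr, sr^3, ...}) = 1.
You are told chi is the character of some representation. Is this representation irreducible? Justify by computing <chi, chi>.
Irreducible: <chi, chi> = 1.

Working: <chi, chi> = (1/|G|) sum_C |C| * |chi(C)|^2 = (1/12)[1*|1|^2 + 1*|-1|^2 + 2*|-1|^2 + 2*|1|^2 + 3*|-1|^2 + 3*|1|^2]
  = (1/12)[(1) + (1) + (2) + (2) + (3) + (3)] = 12/12 = 1.
A character is irreducible iff <chi, chi> = 1, so this representation is irreducible.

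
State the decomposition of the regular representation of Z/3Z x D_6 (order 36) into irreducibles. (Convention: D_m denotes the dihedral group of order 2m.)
Each irreducible V_i of dimension d_i appears with multiplicity d_i, i.e. rho_reg = (direct sum over all irreducibles V_i) d_i V_i. The irreducible dimensions for Z/3Z x D_6 are 1, 1, 1, 1, 1, 1, 1, 1, 1, 1, 1, 1, 2, 2, 2, 2, 2, 2: 12 irreducibles of dimension 1, each with multiplicity 1; 6 irreducibles of dimension 2, each with multiplicity 2. Total dimension 12*1*1 + 6*2*2 = 36 = |G|.

Working: General theorem: in the regular representation of a finite group G, each irreducible appears with multiplicity equal to its dimension. Check: dim(rho_reg) = sum d_i^2 = 1 + 1 + 1 + 1 + 1 + 1 + 1 + 1 + 1 + 1 + 1 + 1 + 4 + 4 + 4 + 4 + 4 + 4 = 36 = |G|.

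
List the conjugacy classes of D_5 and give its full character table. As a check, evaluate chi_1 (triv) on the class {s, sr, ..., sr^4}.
Conjugacy classes: {e} of size 1, {r^1, r^4} of size 2, {r^2, r^3} of size 2, {s, sr, ..., sr^4} of size 5.
Character table:
  irrep \ class              {e} (size 1)  {r^1, r^4} (size 2)  {r^2, r^3} (size 2)  {s, sr, ..., sr^4} (size 5)
  chi_1 (triv)               1             1                    1                    1                          
  chi_2 (sign: r->1, s->-1)  1             1                    1                    -1                         
  chi_3 (2d, j=1)            2             -1/2 + sqrt(5)/2     -sqrt(5)/2 - 1/2     0                          
  chi_4 (2d, j=2)            2             -sqrt(5)/2 - 1/2     -1/2 + sqrt(5)/2     0                          

Spot check: chi_1 (triv) on {s, sr, ..., sr^4} = 1.

Why: D_5 has order 2*5 = 10 with 4 conjugacy classes, hence 4 irreducibles. Sum of squared dims 1 + 1 + 4 + 4 = 10 = |G|. Linear characters come from the abelianisation; the 2-dimensional irreps have character r^k -> 2*cos(2*pi*j*k/5), reflections -> 0.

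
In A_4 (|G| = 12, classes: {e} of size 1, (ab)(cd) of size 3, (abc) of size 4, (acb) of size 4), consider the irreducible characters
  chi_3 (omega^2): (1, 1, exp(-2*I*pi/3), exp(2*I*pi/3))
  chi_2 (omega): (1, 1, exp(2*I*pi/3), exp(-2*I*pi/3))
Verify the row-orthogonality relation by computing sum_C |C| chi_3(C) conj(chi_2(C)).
Sum = 0; so <chi_3, chi_2> = 0 (distinct irreducibles are orthogonal).

Working: Compute term by term over conjugacy classes (|C| * chi_3(C) * conj(chi_2(C))):
  1*(1)*conj(1) + 3*(1)*conj(1) + 4*(exp(-2*I*pi/3))*conj(exp(2*I*pi/3)) + 4*(exp(2*I*pi/3))*conj(exp(-2*I*pi/3))
  = (1) + (3) + (4*exp(2*I*pi/3)) + (4*exp(-2*I*pi/3))
  = 0.
(Exp terms are combined using exp(i*s)*conj(exp(i*t)) = exp(i*(s-t)), and sums of them are collapsed using the identity that for every m > 1 the m distinct m-th roots of unity sum to 0, e.g. 1 + exp(2*I*pi/3) + exp(-2*I*pi/3) = 0.)
Dividing by |G| = 12 gives 0/12 = 0, matching the row-orthogonality relation <chi_3, chi_2> = [chi_3 = chi_2].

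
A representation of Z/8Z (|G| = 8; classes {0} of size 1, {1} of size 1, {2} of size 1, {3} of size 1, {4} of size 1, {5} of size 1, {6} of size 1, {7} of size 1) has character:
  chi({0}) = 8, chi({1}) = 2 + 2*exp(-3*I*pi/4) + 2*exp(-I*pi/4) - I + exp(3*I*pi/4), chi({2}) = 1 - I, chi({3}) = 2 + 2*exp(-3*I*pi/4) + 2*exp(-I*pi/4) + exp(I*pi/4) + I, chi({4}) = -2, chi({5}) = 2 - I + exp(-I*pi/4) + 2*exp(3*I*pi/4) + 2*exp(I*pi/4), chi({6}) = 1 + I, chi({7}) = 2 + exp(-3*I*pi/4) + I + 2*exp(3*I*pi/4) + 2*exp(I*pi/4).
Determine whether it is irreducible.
Not irreducible (reducible): <chi, chi> = 14 > 1.

Solution. <chi, chi> = (1/|G|) sum_C |C| * |chi(C)|^2 = (1/8)[1*|8|^2 + 1*|2 + 2*exp(-3*I*pi/4) + 2*exp(-I*pi/4) - I + exp(3*I*pi/4)|^2 + 1*|1 - I|^2 + 1*|2 + 2*exp(-3*I*pi/4) + 2*exp(-I*pi/4) + exp(I*pi/4) + I|^2 + 1*|-2|^2 + 1*|2 - I + exp(-I*pi/4) + 2*exp(3*I*pi/4) + 2*exp(I*pi/4)|^2 + 1*|1 + I|^2 + 1*|2 + exp(-3*I*pi/4) + I + 2*exp(3*I*pi/4) + 2*exp(I*pi/4)|^2]
  = (1/8)[(64) + (10 + 5*exp(-3*I*pi/4) + 5*exp(-I*pi/4) + 4*exp(3*I*pi/4) + 6*exp(I*pi/4)) + (2) + (10 + 6*exp(-3*I*pi/4) + 4*exp(-I*pi/4) + 5*exp(3*I*pi/4) + 5*exp(I*pi/4)) + (4) + (10 + 6*exp(-3*I*pi/4) + 4*exp(-I*pi/4) + 5*exp(3*I*pi/4) + 5*exp(I*pi/4)) + (2) + (10 + 5*exp(-3*I*pi/4) + 5*exp(-I*pi/4) + 4*exp(3*I*pi/4) + 6*exp(I*pi/4))] = 112/8 = 14.
(Exp terms are combined using exp(i*s)*conj(exp(i*t)) = exp(i*(s-t)), and sums of them are collapsed using the identity that for every m > 1 the m distinct m-th roots of unity sum to 0, e.g. 1 + exp(2*I*pi/3) + exp(-2*I*pi/3) = 0.)
A character is irreducible iff <chi, chi> = 1, so this representation is reducible.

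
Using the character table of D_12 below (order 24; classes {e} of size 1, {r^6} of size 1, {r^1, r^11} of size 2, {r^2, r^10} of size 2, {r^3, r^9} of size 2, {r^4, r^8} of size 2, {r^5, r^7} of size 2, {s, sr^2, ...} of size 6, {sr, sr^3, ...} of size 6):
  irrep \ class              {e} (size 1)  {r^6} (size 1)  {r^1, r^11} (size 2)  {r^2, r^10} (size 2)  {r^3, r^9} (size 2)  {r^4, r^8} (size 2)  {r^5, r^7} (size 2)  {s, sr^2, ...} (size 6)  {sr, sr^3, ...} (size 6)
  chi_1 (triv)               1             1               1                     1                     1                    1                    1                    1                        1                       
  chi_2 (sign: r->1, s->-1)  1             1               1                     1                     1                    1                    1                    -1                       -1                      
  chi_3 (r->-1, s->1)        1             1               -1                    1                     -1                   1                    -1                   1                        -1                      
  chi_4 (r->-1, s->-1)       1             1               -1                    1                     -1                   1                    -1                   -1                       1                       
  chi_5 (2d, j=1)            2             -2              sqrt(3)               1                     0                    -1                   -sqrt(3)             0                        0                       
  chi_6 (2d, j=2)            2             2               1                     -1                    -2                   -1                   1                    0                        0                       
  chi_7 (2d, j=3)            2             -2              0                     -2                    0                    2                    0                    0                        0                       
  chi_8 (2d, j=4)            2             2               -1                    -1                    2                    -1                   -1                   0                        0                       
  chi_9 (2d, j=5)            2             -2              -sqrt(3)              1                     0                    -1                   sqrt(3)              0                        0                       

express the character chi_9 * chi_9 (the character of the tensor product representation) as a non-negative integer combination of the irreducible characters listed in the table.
chi_9 tensor chi_9 = chi_1 + chi_2 + chi_6 (all other irreducibles have multiplicity 0).

Why: The character of a tensor product is the pointwise product (chi_9 * chi_9)(C) = chi_9(C) * chi_9(C):
  {e}: (2)*(2), {r^6}: (-2)*(-2), {r^1, r^11}: (-sqrt(3))*(-sqrt(3)), {r^2, r^10}: (1)*(1), {r^3, r^9}: (0)*(0), {r^4, r^8}: (-1)*(-1), {r^5, r^7}: (sqrt(3))*(sqrt(3)), {s, sr^2, ...}: (0)*(0), {sr, sr^3, ...}: (0)*(0)
so (chi_9 * chi_9) takes values
  {e} -> 4, {r^6} -> 4, {r^1, r^11} -> 3, {r^2, r^10} -> 1, {r^3, r^9} -> 0, {r^4, r^8} -> 1, {r^5, r^7} -> 3, {s, sr^2, ...} -> 0, {sr, sr^3, ...} -> 0.
Now take the inner product of this character with each irreducible chi from the table, <chi_9*chi_9, chi> = (1/24) sum_C |C| (chi_9*chi_9)(C) conj(chi(C)):
  <chi_9*chi_9, chi_1> = (1/24)[1*(4)*conj(1) + 1*(4)*conj(1) + 2*(3)*conj(1) + 2*(1)*conj(1) + 2*(0)*conj(1) + 2*(1)*conj(1) + 2*(3)*conj(1) + 6*(0)*conj(1) + 6*(0)*conj(1)]
      = (1/24)[(4) + (4) + (6) + (2) + (0) + (2) + (6) + (0) + (0)] = 24/24 = 1
  <chi_9*chi_9, chi_2> = (1/24)[1*(4)*conj(1) + 1*(4)*conj(1) + 2*(3)*conj(1) + 2*(1)*conj(1) + 2*(0)*conj(1) + 2*(1)*conj(1) + 2*(3)*conj(1) + 6*(0)*conj(-1) + 6*(0)*conj(-1)]
      = (1/24)[(4) + (4) + (6) + (2) + (0) + (2) + (6) + (0) + (0)] = 24/24 = 1
  <chi_9*chi_9, chi_3> = (1/24)[1*(4)*conj(1) + 1*(4)*conj(1) + 2*(3)*conj(-1) + 2*(1)*conj(1) + 2*(0)*conj(-1) + 2*(1)*conj(1) + 2*(3)*conj(-1) + 6*(0)*conj(1) + 6*(0)*conj(-1)]
      = (1/24)[(4) + (4) + (-6) + (2) + (0) + (2) + (-6) + (0) + (0)] = 0/24 = 0
  <chi_9*chi_9, chi_4> = (1/24)[1*(4)*conj(1) + 1*(4)*conj(1) + 2*(3)*conj(-1) + 2*(1)*conj(1) + 2*(0)*conj(-1) + 2*(1)*conj(1) + 2*(3)*conj(-1) + 6*(0)*conj(-1) + 6*(0)*conj(1)]
      = (1/24)[(4) + (4) + (-6) + (2) + (0) + (2) + (-6) + (0) + (0)] = 0/24 = 0
  <chi_9*chi_9, chi_5> = (1/24)[1*(4)*conj(2) + 1*(4)*conj(-2) + 2*(3)*conj(sqrt(3)) + 2*(1)*conj(1) + 2*(0)*conj(0) + 2*(1)*conj(-1) + 2*(3)*conj(-sqrt(3)) + 6*(0)*conj(0) + 6*(0)*conj(0)]
      = (1/24)[(8) + (-8) + (6*sqrt(3)) + (2) + (0) + (-2) + (-6*sqrt(3)) + (0) + (0)] = 0/24 = 0
  <chi_9*chi_9, chi_6> = (1/24)[1*(4)*conj(2) + 1*(4)*conj(2) + 2*(3)*conj(1) + 2*(1)*conj(-1) + 2*(0)*conj(-2) + 2*(1)*conj(-1) + 2*(3)*conj(1) + 6*(0)*conj(0) + 6*(0)*conj(0)]
      = (1/24)[(8) + (8) + (6) + (-2) + (0) + (-2) + (6) + (0) + (0)] = 24/24 = 1
  <chi_9*chi_9, chi_7> = (1/24)[1*(4)*conj(2) + 1*(4)*conj(-2) + 2*(3)*conj(0) + 2*(1)*conj(-2) + 2*(0)*conj(0) + 2*(1)*conj(2) + 2*(3)*conj(0) + 6*(0)*conj(0) + 6*(0)*conj(0)]
      = (1/24)[(8) + (-8) + (0) + (-4) + (0) + (4) + (0) + (0) + (0)] = 0/24 = 0
  <chi_9*chi_9, chi_8> = (1/24)[1*(4)*conj(2) + 1*(4)*conj(2) + 2*(3)*conj(-1) + 2*(1)*conj(-1) + 2*(0)*conj(2) + 2*(1)*conj(-1) + 2*(3)*conj(-1) + 6*(0)*conj(0) + 6*(0)*conj(0)]
      = (1/24)[(8) + (8) + (-6) + (-2) + (0) + (-2) + (-6) + (0) + (0)] = 0/24 = 0
  <chi_9*chi_9, chi_9> = (1/24)[1*(4)*conj(2) + 1*(4)*conj(-2) + 2*(3)*conj(-sqrt(3)) + 2*(1)*conj(1) + 2*(0)*conj(0) + 2*(1)*conj(-1) + 2*(3)*conj(sqrt(3)) + 6*(0)*conj(0) + 6*(0)*conj(0)]
      = (1/24)[(8) + (-8) + (-6*sqrt(3)) + (2) + (0) + (-2) + (6*sqrt(3)) + (0) + (0)] = 0/24 = 0
Hence the multiplicities are chi_1: 1, chi_2: 1, chi_6: 1. Dimension check: dim(chi_9)*dim(chi_9) = 2*2 = 4 and sum (mult * dim) = 1*1 + 1*1 + 1*2 = 4.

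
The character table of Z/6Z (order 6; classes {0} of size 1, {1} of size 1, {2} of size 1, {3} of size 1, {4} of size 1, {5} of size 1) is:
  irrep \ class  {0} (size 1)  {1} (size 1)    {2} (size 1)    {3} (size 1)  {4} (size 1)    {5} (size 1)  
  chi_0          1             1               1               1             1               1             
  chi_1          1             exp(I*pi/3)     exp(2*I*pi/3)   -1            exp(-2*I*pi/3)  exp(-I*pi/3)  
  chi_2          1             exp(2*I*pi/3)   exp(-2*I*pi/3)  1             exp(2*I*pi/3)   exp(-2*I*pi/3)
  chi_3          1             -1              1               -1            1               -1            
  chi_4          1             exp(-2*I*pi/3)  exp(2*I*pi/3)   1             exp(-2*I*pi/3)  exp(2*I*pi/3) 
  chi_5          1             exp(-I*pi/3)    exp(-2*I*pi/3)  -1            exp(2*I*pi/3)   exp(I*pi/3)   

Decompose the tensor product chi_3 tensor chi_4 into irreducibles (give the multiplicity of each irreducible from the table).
chi_3 tensor chi_4 = chi_1 (all other irreducibles have multiplicity 0).

Why: The character of a tensor product is the pointwise product (chi_3 * chi_4)(C) = chi_3(C) * chi_4(C):
  {0}: (1)*(1), {1}: (-1)*(exp(-2*I*pi/3)), {2}: (1)*(exp(2*I*pi/3)), {3}: (-1)*(1), {4}: (1)*(exp(-2*I*pi/3)), {5}: (-1)*(exp(2*I*pi/3))
so (chi_3 * chi_4) takes values
  {0} -> 1, {1} -> -exp(-2*I*pi/3), {2} -> exp(2*I*pi/3), {3} -> -1, {4} -> exp(-2*I*pi/3), {5} -> -exp(2*I*pi/3).
Now take the inner product of this character with each irreducible chi from the table, <chi_3*chi_4, chi> = (1/6) sum_C |C| (chi_3*chi_4)(C) conj(chi(C)):
  <chi_3*chi_4, chi_0> = (1/6)[1*(1)*conj(1) + 1*(-exp(-2*I*pi/3))*conj(1) + 1*(exp(2*I*pi/3))*conj(1) + 1*(-1)*conj(1) + 1*(exp(-2*I*pi/3))*conj(1) + 1*(-exp(2*I*pi/3))*conj(1)]
      = (1/6)[(1) + (-exp(-2*I*pi/3)) + (exp(2*I*pi/3)) + (-1) + (exp(-2*I*pi/3)) + (-exp(2*I*pi/3))] = 0/6 = 0
  <chi_3*chi_4, chi_1> = (1/6)[1*(1)*conj(1) + 1*(-exp(-2*I*pi/3))*conj(exp(I*pi/3)) + 1*(exp(2*I*pi/3))*conj(exp(2*I*pi/3)) + 1*(-1)*conj(-1) + 1*(exp(-2*I*pi/3))*conj(exp(-2*I*pi/3)) + 1*(-exp(2*I*pi/3))*conj(exp(-I*pi/3))]
      = (1/6)[(1) + (1) + (1) + (1) + (1) + (1)] = 6/6 = 1
  <chi_3*chi_4, chi_2> = (1/6)[1*(1)*conj(1) + 1*(-exp(-2*I*pi/3))*conj(exp(2*I*pi/3)) + 1*(exp(2*I*pi/3))*conj(exp(-2*I*pi/3)) + 1*(-1)*conj(1) + 1*(exp(-2*I*pi/3))*conj(exp(2*I*pi/3)) + 1*(-exp(2*I*pi/3))*conj(exp(-2*I*pi/3))]
      = (1/6)[(1) + (-exp(2*I*pi/3)) + (exp(-2*I*pi/3)) + (-1) + (exp(2*I*pi/3)) + (-exp(-2*I*pi/3))] = 0/6 = 0
  <chi_3*chi_4, chi_3> = (1/6)[1*(1)*conj(1) + 1*(-exp(-2*I*pi/3))*conj(-1) + 1*(exp(2*I*pi/3))*conj(1) + 1*(-1)*conj(-1) + 1*(exp(-2*I*pi/3))*conj(1) + 1*(-exp(2*I*pi/3))*conj(-1)]
      = (1/6)[(1) + (exp(-2*I*pi/3)) + (exp(2*I*pi/3)) + (1) + (exp(-2*I*pi/3)) + (exp(2*I*pi/3))] = 0/6 = 0
  <chi_3*chi_4, chi_4> = (1/6)[1*(1)*conj(1) + 1*(-exp(-2*I*pi/3))*conj(exp(-2*I*pi/3)) + 1*(exp(2*I*pi/3))*conj(exp(2*I*pi/3)) + 1*(-1)*conj(1) + 1*(exp(-2*I*pi/3))*conj(exp(-2*I*pi/3)) + 1*(-exp(2*I*pi/3))*conj(exp(2*I*pi/3))]
      = (1/6)[(1) + (-1) + (1) + (-1) + (1) + (-1)] = 0/6 = 0
  <chi_3*chi_4, chi_5> = (1/6)[1*(1)*conj(1) + 1*(-exp(-2*I*pi/3))*conj(exp(-I*pi/3)) + 1*(exp(2*I*pi/3))*conj(exp(-2*I*pi/3)) + 1*(-1)*conj(-1) + 1*(exp(-2*I*pi/3))*conj(exp(2*I*pi/3)) + 1*(-exp(2*I*pi/3))*conj(exp(I*pi/3))]
      = (1/6)[(1) + (-exp(-I*pi/3)) + (exp(-2*I*pi/3)) + (1) + (exp(2*I*pi/3)) + (-exp(I*pi/3))] = 0/6 = 0
(Exp terms are combined using exp(i*s)*conj(exp(i*t)) = exp(i*(s-t)), and sums of them are collapsed using the identity that for every m > 1 the m distinct m-th roots of unity sum to 0, e.g. 1 + exp(2*I*pi/3) + exp(-2*I*pi/3) = 0.)
Hence the multiplicities are chi_1: 1. Dimension check: dim(chi_3)*dim(chi_4) = 1*1 = 1 and sum (mult * dim) = 1*1 = 1.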